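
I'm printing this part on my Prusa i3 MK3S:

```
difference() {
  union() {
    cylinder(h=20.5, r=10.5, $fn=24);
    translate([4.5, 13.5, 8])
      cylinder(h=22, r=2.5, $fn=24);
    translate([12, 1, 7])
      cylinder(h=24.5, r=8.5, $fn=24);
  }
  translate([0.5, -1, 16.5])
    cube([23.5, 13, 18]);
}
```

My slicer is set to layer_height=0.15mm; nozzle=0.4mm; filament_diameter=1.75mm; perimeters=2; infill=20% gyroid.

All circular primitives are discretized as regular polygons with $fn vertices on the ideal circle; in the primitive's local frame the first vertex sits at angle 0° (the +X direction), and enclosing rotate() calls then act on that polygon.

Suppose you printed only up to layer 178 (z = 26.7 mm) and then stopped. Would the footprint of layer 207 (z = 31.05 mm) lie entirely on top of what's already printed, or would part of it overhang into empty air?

Compare the two slices. At z = 26.7: the cylinder is absent (z outside [0, 20.5]); the cylinder at (4.5, 13.5): section is a regular 24-gon, circumradius r=2.5 (area = (24/2)·2.500²·sin(360°/24) = 19.41 mm²); the r=8.5 cylinder at (12, 1) contributes a regular 24-gon of circumradius 8.5 (area = (24/2)·8.500²·sin(360°/24) = 224.40 mm²); Merging all regions: the 2 present regions are separate (no shared area or edge), so areas and boundary lengths simply add and each stays a separate island — area = 243.81 mm²; the 23.5×13 cube at (0.5, -1) contributes its full rectangle (area 305.50 mm²); Taking the first minus the rest: starting from the result so far (243.81 mm²), the 23.5×13 cube at (0.5, -1) partially overlaps it — only the 148.40 mm² overlap (of its 305.50 mm²) is removed, clipping the outline — area = 95.41 mm². At z = 31.05: the cylinder is not intersected at this z (z outside [0, 20.5]); the cylinder at (4.5, 13.5) is not intersected at this z (z outside [8, 30]); the r=8.5 cylinder at (12, 1) gives a regular 24-gon of circumradius 8.5 (constant along its height) (area = (24/2)·8.500²·sin(360°/24) = 224.40 mm²); Combining (union): only the r=8.5 cylinder at (12, 1) is present, so the union is just that shape — area = 224.40 mm²; the 23.5×13 cube at (0.5, -1) contributes its full rectangle (area 305.50 mm²); Subtracting the remaining from the first: starting from that combined region (224.40 mm²), the 23.5×13 cube at (0.5, -1) partially overlaps it — only the 145.67 mm² overlap (of its 305.50 mm²) is removed, clipping the outline — area = 78.72 mm². Checking containment: the cross-section at z = 31.05 is a subset of the cross-section at z = 26.7.

entirely on top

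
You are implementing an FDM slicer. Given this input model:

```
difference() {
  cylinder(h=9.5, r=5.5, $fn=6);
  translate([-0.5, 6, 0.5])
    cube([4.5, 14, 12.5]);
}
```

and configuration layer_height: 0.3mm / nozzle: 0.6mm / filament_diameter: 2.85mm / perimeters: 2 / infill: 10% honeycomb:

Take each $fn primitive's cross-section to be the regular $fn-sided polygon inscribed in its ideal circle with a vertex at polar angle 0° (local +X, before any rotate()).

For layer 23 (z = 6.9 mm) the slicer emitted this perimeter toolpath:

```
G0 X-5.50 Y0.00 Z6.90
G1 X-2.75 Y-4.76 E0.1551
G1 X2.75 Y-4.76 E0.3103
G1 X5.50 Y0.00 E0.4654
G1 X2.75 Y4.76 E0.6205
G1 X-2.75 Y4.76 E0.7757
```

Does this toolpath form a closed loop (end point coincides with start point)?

no

Start point (G0): (-5.50, 0.00). End point (last G1): the path does not return to the start — open.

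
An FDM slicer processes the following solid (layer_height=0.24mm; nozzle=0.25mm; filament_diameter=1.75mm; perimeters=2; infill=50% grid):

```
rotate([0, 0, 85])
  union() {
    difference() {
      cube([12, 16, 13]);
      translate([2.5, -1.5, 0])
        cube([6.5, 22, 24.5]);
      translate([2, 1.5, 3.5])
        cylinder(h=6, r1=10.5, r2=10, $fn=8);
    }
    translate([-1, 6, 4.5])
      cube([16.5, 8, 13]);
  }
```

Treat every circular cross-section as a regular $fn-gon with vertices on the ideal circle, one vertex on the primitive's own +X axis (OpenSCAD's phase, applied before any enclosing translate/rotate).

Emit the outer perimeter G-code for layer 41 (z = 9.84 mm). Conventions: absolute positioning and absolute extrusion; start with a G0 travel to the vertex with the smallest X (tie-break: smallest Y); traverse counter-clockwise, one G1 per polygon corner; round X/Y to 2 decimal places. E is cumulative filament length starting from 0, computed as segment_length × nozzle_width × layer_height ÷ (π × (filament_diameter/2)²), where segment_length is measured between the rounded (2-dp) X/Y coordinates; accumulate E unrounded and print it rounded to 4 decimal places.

G0 X-15.94 Y1.39 Z9.84
G1 X-13.95 Y1.22 E0.0498
G1 X-14.03 Y0.22 E0.0748
G1 X-6.06 Y-0.47 E0.2744
G1 X-5.98 Y0.52 E0.2992
G1 X0.00 Y0.00 E0.4489
G1 X0.22 Y2.49 E0.5113
G1 X-5.76 Y3.01 E0.6610
G1 X-5.19 Y9.49 E0.8233
G1 X0.78 Y8.97 E0.9728
G1 X1.05 Y11.95 E1.0474
G1 X-4.93 Y12.48 E1.1972
G1 X-4.63 Y15.96 E1.2843
G1 X-12.60 Y16.66 E1.4839
G1 X-12.90 Y13.17 E1.5712
G1 X-14.89 Y13.35 E1.6211
G1 X-15.15 Y10.36 E1.6960
G1 X-13.16 Y10.19 E1.7458
G1 X-13.73 Y3.71 E1.9080
G1 X-15.72 Y3.88 E1.9579
G1 X-15.94 Y1.39 E2.0202

At z = 9.84 mm: the cube is present — its section is the full 12×16 rectangle; the cube at (2.5, -1.5) (footprint 6.5×22) is included at this height; the cone at (2, 1.5) is absent (z outside [3.5, 9.5]); After the difference (first − rest): starting from the 12×16 cube, the 6.5×22 cube at (2.5, -1.5) partially overlaps it — only the 104.00 mm² overlap (of its 143.00 mm²) is removed, clipping the outline — 2 connected regions; the 16.5×8 cube at (-1, 6) contributes its full rectangle; Combining (union): the regions partially overlap (shared area 44.00 mm²), so overlapping operands fuse into one piece — 1 connected region; (rotated 85° about Z; rotation is an isometry so areas/perimeters/island counts are preserved). The outline is a single polygon with 20 vertices. Extrusion per mm of travel: 0.25 × 0.24 / (π × 0.875²) = 0.024945. Accumulating E over each segment gives final E = 2.0202.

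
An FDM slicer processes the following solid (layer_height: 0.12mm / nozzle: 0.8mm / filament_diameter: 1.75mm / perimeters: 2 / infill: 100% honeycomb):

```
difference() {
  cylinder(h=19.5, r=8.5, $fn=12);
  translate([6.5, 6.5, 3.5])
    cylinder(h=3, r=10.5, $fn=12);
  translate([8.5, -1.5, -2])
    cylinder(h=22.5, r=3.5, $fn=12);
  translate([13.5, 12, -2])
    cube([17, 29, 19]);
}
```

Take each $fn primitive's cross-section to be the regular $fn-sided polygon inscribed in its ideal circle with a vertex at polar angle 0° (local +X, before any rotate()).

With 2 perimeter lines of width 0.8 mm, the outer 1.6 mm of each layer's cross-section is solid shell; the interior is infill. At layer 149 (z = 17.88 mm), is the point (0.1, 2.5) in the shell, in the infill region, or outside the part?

At z = 17.88 mm: the r=8.5 cylinder contributes a regular 12-gon of circumradius 8.5; the cylinder at (6.5, 6.5) does not reach this height (z outside [3.5, 6.5]); the r=3.5 cylinder at (8.5, -1.5) contributes a regular 12-gon of circumradius 3.5; the cube at (13.5, 12) does not reach this height (z outside [-2, 17]); After the difference (first − rest): starting from the r=8.5 cylinder, the r=3.5 cylinder at (8.5, -1.5) partially overlaps it — only the 14.70 mm² overlap (of its 36.75 mm²) is removed, clipping the outline — 1 connected region. Overall, the cross-section is a single solid region. The nearest boundary edge runs (0.00, 8.50)→(4.25, 7.36); distance from the point to it = 5.77 mm. The point is inside the cross-section and 5.77 mm from the nearest boundary — more than the 1.6 mm shell width (2 × 0.8), so it's in the infill interior.

infill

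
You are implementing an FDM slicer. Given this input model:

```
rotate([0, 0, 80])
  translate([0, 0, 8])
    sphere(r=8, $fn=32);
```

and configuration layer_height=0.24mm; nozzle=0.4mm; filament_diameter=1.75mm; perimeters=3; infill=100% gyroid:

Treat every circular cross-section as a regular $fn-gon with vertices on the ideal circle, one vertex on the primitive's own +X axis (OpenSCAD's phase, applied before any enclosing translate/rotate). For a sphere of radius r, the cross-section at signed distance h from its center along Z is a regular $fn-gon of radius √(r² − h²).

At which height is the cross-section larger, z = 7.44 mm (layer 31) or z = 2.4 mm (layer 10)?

layer 31 (z = 7.44 mm)

Layer 31 (z = 7.44): the r=8 sphere slices to a regular 32-gon of circumradius 7.980 (√(r²−h²) with h=0.56 from center) (area = (32/2)·7.980²·sin(360°/32) = 198.79 mm²); (whole slice rotated 80° about Z — lengths, areas and connectivity unchanged). So its area = 198.79 mm². Layer 10 (z = 2.4): the r=8 sphere slices to a regular 32-gon of circumradius 5.713 (√(r²−h²) with h=5.6 from center) (area = (32/2)·5.713²·sin(360°/32) = 101.88 mm²); (whole slice rotated 80° about Z — lengths, areas and connectivity unchanged). So its area = 101.88 mm². Layer 31 is larger (198.79 vs 101.88 mm²).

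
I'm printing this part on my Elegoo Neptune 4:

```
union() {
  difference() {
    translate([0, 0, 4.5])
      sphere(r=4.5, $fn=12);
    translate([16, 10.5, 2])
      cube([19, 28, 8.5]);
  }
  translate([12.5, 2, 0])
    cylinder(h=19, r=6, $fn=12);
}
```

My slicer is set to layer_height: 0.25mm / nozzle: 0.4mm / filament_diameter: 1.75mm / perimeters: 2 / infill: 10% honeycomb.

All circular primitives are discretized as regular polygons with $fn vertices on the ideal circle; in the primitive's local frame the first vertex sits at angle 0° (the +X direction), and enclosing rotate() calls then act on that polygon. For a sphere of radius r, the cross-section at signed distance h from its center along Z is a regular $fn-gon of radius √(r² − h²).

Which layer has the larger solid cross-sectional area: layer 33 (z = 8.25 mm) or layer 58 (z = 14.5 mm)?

layer 33 (z = 8.25 mm)

Layer 33 (z = 8.25): the sphere: section is a regular 12-gon, circumradius = √(r²−h²) = √(4.5²−3.75²) = 2.487 (area = (12/2)·2.487²·sin(360°/12) = 18.56 mm²); the cube at (16, 10.5) is present — its section is the full 19×28 rectangle (area 532.00 mm²); After the difference (first − rest): starting from the r=4.5 sphere (18.56 mm²), the 19×28 cube at (16, 10.5) misses the remaining region (no effect) — area = 18.56 mm²; the cylinder at (12.5, 2): section is a regular 12-gon, circumradius r=6 (area = (12/2)·6.000²·sin(360°/12) = 108.00 mm²); Taking the union: the 2 present regions are separate (no shared area or edge), so areas and boundary lengths simply add and each stays a separate island — area = 126.56 mm². So its area = 126.56 mm². Layer 58 (z = 14.5): the sphere does not reach this height (|z−center|=10.000 > r=4.5); the cube at (16, 10.5) is not intersected at this z (z outside [2, 10.5]); Subtracting the remaining from the first: the first operand is absent here, so nothing remains; the r=6 cylinder at (12.5, 2) gives a regular 12-gon of circumradius 6 (constant along its height) (area = (12/2)·6.000²·sin(360°/12) = 108.00 mm²); Combining (union): only the r=6 cylinder at (12.5, 2) is present, so the union is just that shape — area = 108.00 mm². So its area = 108.00 mm². Layer 33 is larger (126.56 vs 108.00 mm²).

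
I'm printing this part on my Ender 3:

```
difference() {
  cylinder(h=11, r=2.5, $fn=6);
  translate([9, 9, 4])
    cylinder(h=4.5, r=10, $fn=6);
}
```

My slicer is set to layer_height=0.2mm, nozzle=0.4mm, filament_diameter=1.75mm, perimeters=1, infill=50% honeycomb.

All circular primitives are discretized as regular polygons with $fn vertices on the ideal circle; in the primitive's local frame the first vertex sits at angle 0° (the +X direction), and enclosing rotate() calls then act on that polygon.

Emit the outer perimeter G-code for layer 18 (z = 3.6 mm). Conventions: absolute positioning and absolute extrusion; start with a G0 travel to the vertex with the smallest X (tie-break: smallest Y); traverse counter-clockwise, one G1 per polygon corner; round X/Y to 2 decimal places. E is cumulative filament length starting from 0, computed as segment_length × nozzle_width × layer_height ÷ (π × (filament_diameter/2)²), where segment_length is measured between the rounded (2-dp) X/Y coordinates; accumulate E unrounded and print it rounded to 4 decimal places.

G0 X-2.50 Y0.00 Z3.60
G1 X-1.25 Y-2.17 E0.0833
G1 X1.25 Y-2.17 E0.1664
G1 X2.50 Y0.00 E0.2497
G1 X1.25 Y2.17 E0.3330
G1 X-1.25 Y2.17 E0.4162
G1 X-2.50 Y0.00 E0.4995

At z = 3.6 mm: the r=2.5 cylinder gives a regular 6-gon of circumradius 2.5 (constant along its height); the cylinder at (9, 9) is absent (z outside [4, 8.5]); Subtracting the remaining from the first: none of the subtracted shapes is present at this height, so the r=2.5 cylinder is unchanged — 1 connected region. The outline is a single polygon with 6 vertices. Extrusion per mm of travel: 0.4 × 0.2 / (π × 0.875²) = 0.033260. Accumulating E over each segment gives final E = 0.4995.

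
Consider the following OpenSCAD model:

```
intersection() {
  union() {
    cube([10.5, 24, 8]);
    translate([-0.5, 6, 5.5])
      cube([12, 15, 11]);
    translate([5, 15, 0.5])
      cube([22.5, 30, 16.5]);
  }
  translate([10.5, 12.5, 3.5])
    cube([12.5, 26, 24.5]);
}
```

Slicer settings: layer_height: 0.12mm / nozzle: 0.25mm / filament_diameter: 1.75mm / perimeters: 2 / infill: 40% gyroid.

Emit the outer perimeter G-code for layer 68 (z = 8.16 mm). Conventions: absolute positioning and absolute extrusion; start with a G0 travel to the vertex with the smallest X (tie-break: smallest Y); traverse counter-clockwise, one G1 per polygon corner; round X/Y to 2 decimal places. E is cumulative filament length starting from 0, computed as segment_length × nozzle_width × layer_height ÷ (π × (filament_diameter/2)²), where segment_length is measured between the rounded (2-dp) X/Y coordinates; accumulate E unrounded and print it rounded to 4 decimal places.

G0 X10.50 Y12.50 Z8.16
G1 X11.50 Y12.50 E0.0125
G1 X11.50 Y15.00 E0.0437
G1 X23.00 Y15.00 E0.1871
G1 X23.00 Y38.50 E0.4802
G1 X10.50 Y38.50 E0.6361
G1 X10.50 Y12.50 E0.9604

At z = 8.16 mm: the cube is not intersected at this z (z outside [0, 8]); the 12×15 cube at (-0.5, 6) contributes its full rectangle; the cube at (5, 15) (footprint 22.5×30) is included at this height; Combining (union): the regions partially overlap (shared area 39.00 mm²), so overlapping operands fuse into one piece — 1 connected region; the cube at (10.5, 12.5) is present — its section is the full 12.5×26 rectangle; Keeping only the common overlap: the 12.5×26 cube at (10.5, 12.5) partially overlaps the result so far; clipping to the common part keeps 296.25 mm² — 1 connected region. The outline is a single polygon with 6 vertices. Extrusion per mm of travel: 0.25 × 0.12 / (π × 0.875²) = 0.012473. Accumulating E over each segment gives final E = 0.9604.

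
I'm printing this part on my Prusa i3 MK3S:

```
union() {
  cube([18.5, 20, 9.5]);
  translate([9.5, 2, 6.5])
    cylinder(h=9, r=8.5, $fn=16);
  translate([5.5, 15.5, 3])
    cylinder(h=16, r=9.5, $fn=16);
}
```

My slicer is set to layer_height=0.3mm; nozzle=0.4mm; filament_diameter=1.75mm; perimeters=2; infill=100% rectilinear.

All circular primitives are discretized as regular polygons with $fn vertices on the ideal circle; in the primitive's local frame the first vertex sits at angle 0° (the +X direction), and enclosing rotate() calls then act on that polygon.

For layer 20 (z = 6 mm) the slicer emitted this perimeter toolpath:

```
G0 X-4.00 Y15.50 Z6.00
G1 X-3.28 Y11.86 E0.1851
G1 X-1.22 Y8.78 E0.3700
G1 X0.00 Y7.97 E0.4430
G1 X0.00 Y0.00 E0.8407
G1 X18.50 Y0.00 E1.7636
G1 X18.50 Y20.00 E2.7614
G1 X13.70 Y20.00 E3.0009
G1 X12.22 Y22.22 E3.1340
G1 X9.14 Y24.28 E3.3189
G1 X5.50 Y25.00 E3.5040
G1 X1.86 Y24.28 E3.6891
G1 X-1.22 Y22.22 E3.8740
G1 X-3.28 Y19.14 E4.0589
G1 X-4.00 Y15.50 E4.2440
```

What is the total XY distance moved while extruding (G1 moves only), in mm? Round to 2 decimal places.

85.07 mm

Sum the Euclidean lengths of each G1 segment: total = 85.07 mm.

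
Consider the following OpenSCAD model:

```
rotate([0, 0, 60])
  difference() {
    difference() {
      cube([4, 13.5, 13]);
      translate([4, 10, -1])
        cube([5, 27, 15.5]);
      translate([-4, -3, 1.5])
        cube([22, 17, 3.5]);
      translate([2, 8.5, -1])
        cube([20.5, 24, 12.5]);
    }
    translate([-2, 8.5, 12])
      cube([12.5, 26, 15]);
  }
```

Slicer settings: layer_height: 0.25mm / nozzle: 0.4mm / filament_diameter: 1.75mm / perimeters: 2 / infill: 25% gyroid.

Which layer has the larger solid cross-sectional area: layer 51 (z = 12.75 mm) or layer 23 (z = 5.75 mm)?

layer 23 (z = 5.75 mm)

Layer 51 (z = 12.75): the cube (footprint 4×13.5) is included at this height (area 54.00 mm²); the cube at (4, 10) is present — its section is the full 5×27 rectangle (area 135.00 mm²); the cube at (-4, -3) is not intersected at this z (z outside [1.5, 5]); the cube at (2, 8.5) is not intersected at this z (z outside [-1, 11.5]); After the difference (first − rest): starting from the 4×13.5 cube (54.00 mm²), the 5×27 cube at (4, 10) misses the remaining region (no effect) — area = 54.00 mm²; the 12.5×26 cube at (-2, 8.5) contributes its full rectangle (area 325.00 mm²); Taking the first minus the rest: starting from that combined region (54.00 mm²), the 12.5×26 cube at (-2, 8.5) partially overlaps it — only the 20.00 mm² overlap (of its 325.00 mm²) is removed, clipping the outline — area = 34.00 mm²; (whole slice rotated 60° about Z — lengths, areas and connectivity unchanged). So its area = 34.00 mm². Layer 23 (z = 5.75): the cube is present — its section is the full 4×13.5 rectangle (area 54.00 mm²); the 5×27 cube at (4, 10) contributes its full rectangle (area 135.00 mm²); the cube at (-4, -3) does not reach this height (z outside [1.5, 5]); the 20.5×24 cube at (2, 8.5) contributes its full rectangle (area 492.00 mm²); After the difference (first − rest): starting from the 4×13.5 cube (54.00 mm²), the 5×27 cube at (4, 10) misses the remaining region (no effect); the 20.5×24 cube at (2, 8.5) partially overlaps it — only the 10.00 mm² overlap (of its 492.00 mm²) is removed, clipping the outline — area = 44.00 mm²; the cube at (-2, 8.5) is not intersected at this z (z outside [12, 27]); Taking the first minus the rest: none of the subtracted shapes is present at this height, so the result so far is unchanged — area = 44.00 mm²; (whole slice rotated 60° about Z — lengths, areas and connectivity unchanged). So its area = 44.00 mm². Layer 23 is larger (44.00 vs 34.00 mm²).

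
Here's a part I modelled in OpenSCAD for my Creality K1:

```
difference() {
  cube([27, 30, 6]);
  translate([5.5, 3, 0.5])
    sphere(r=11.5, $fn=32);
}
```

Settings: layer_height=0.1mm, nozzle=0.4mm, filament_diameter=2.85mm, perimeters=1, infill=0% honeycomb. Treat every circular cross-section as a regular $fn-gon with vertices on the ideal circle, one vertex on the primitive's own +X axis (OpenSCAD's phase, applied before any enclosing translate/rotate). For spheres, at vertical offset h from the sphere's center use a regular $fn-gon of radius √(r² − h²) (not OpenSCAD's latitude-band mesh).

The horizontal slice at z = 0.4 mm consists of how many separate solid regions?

1

At z = 0.4 mm: the cube is present — its section is the full 27×30 rectangle; the r=11.5 sphere at (5.5, 3) contributes a regular 32-gon of circumradius √(11.5²−0.1²) = 11.500; Taking the first minus the rest: starting from the 27×30 cube, the r=11.5 sphere at (5.5, 3) partially overlaps it — only the 214.22 mm² overlap (of its 412.78 mm²) is removed, clipping the outline — 1 connected region. The result has 1 disconnected region.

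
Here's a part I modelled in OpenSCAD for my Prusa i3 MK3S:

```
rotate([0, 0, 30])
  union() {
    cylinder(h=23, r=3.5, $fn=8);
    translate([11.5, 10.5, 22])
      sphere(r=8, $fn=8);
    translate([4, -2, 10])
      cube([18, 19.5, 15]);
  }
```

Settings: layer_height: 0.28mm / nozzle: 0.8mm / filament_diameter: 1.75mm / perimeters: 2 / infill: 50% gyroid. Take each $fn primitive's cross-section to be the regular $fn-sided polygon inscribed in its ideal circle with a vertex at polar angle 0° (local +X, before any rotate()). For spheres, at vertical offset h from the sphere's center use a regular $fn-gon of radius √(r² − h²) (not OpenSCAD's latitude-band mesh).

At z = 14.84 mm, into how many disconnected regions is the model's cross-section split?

2

At z = 14.84 mm: the r=3.5 cylinder contributes a regular 8-gon of circumradius 3.5; the r=8 sphere at (11.5, 10.5) contributes a regular 8-gon of circumradius √(8²−7.16²) = 3.569; the 18×19.5 cube at (4, -2) contributes its full rectangle; Combining (union): the regions partially overlap (shared area 36.02 mm²), so overlapping operands fuse into one piece — 2 connected regions; (rotated 30° about Z; rotation is an isometry so areas/perimeters/island counts are preserved). The result has 2 disconnected regions.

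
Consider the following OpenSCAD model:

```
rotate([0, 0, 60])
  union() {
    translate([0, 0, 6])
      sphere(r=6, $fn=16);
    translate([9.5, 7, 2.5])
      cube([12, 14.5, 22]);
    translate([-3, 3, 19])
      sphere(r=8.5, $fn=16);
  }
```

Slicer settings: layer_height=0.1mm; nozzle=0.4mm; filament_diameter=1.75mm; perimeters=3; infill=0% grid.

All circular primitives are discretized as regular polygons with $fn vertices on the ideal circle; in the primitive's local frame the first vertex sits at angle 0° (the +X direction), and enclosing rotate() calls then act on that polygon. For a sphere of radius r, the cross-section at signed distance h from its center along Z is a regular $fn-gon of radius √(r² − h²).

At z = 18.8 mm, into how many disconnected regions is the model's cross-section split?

2

At z = 18.8 mm: the sphere is absent (|z−center|=12.800 > r=6); the 12×14.5 cube at (9.5, 7) contributes its full rectangle; the sphere at (-3, 3): section is a regular 16-gon, circumradius = √(r²−h²) = √(8.5²−0.2²) = 8.498; Combining (union): the 2 present regions are separate (no shared area or edge), so areas and boundary lengths simply add and each stays a separate island — 2 connected regions; (whole slice rotated 60° about Z — lengths, areas and connectivity unchanged). The result has 2 disconnected regions.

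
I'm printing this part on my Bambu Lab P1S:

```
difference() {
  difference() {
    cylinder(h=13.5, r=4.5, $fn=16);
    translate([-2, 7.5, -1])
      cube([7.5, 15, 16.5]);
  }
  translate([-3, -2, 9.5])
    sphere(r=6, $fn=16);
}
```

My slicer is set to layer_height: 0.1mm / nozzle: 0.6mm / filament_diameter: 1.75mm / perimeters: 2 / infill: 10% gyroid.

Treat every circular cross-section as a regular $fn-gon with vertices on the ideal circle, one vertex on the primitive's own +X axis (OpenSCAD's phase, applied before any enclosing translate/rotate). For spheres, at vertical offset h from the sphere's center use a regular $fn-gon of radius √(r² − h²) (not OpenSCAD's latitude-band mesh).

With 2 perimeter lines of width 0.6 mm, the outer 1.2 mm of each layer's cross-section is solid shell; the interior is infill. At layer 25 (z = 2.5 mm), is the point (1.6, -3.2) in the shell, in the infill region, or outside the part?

shell

At z = 2.5 mm: the r=4.5 cylinder contributes a regular 16-gon of circumradius 4.5; the cube at (-2, 7.5) is present — its section is the full 7.5×15 rectangle; Subtracting the remaining from the first: starting from the r=4.5 cylinder, the 7.5×15 cube at (-2, 7.5) misses the remaining region (no effect) — 1 connected region; the sphere at (-3, -2) does not reach this height (|z−center|=7.000 > r=6); Taking the first minus the rest: none of the subtracted shapes is present at this height, so that combined region is unchanged — 1 connected region. Overall, the cross-section is a single solid region. The nearest boundary edge runs (3.18, -3.18)→(1.72, -4.16); distance from the point to it = 0.86 mm. The point is inside the cross-section, 0.86 mm from the nearest boundary — within the 1.2 mm shell band (2 × 0.6).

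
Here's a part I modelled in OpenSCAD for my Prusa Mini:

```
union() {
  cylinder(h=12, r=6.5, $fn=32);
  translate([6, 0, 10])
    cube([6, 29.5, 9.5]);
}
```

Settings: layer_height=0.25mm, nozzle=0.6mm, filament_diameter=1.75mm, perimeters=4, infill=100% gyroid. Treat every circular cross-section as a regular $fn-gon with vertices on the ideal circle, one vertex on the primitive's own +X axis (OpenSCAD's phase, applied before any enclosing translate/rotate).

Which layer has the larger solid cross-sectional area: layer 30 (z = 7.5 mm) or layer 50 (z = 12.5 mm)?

Layer 30 (z = 7.5): the r=6.5 cylinder contributes a regular 32-gon of circumradius 6.5 (area = (32/2)·6.500²·sin(360°/32) = 131.88 mm²); the cube at (6, 0) is not intersected at this z (z outside [10, 19.5]); Merging all regions: only the r=6.5 cylinder is present, so the union is just that shape — area = 131.88 mm². So its area = 131.88 mm². Layer 50 (z = 12.5): the cylinder is absent (z outside [0, 12]); the cube at (6, 0) (footprint 6×29.5) is included at this height (area 177.00 mm²); Merging all regions: only the 6×29.5 cube at (6, 0) is present, so the union is just that shape — area = 177.00 mm². So its area = 177.00 mm². Layer 50 is larger (177.00 vs 131.88 mm²).

layer 50 (z = 12.5 mm)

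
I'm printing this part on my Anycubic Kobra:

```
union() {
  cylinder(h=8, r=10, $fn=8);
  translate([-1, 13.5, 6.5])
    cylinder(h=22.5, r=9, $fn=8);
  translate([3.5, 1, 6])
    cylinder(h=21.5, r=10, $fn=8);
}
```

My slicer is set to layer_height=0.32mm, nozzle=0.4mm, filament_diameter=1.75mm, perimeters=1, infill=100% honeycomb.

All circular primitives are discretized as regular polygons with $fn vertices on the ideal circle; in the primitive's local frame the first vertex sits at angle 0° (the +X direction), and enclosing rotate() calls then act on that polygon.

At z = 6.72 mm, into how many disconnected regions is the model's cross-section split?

At z = 6.72 mm: the r=10 cylinder contributes a regular 8-gon of circumradius 10; the cylinder at (-1, 13.5): section is a regular 8-gon, circumradius r=9; the r=10 cylinder at (3.5, 1) contributes a regular 8-gon of circumradius 10; Merging all regions: the regions partially overlap (shared area 260.11 mm²), so overlapping operands fuse into one piece — 1 connected region. The result has 1 disconnected region.

1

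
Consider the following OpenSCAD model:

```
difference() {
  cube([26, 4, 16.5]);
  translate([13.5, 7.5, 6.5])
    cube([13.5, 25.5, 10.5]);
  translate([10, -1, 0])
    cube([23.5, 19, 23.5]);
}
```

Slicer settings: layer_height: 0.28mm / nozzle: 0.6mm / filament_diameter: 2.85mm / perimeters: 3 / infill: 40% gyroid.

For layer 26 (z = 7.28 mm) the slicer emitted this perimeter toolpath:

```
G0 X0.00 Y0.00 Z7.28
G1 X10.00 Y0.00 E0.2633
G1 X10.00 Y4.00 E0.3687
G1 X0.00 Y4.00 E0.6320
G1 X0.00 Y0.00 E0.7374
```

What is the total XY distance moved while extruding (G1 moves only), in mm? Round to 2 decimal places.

28.00 mm

Sum the Euclidean lengths of each G1 segment: total = 28.00 mm.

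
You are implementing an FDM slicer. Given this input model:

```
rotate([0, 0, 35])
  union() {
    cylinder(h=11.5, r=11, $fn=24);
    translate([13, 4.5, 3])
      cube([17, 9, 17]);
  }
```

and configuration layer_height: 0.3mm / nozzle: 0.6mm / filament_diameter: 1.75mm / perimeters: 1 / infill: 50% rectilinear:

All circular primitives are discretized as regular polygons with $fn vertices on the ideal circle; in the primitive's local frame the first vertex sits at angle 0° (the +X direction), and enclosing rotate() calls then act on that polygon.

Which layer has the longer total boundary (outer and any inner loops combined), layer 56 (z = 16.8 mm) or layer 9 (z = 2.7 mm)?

layer 9 (z = 2.7 mm)

Layer 56 (z = 16.8): the cylinder is not intersected at this z (z outside [0, 11.5]); the cube at (13, 4.5) is present — its section is the full 17×9 rectangle (perimeter 52.00 mm); Taking the union: only the 17×9 cube at (13, 4.5) is present, so the union is just that shape — boundary = 52.00 mm; (whole slice rotated 35° about Z — lengths, areas and connectivity unchanged). So its perimeter = 52.00 mm. Layer 9 (z = 2.7): the r=11 cylinder contributes a regular 24-gon of circumradius 11 (perimeter = 2·24·11.000·sin(180°/24) = 68.92 mm); the cube at (13, 4.5) is absent (z outside [3, 20]); Combining (union): only the r=11 cylinder is present, so the union is just that shape — boundary = 68.92 mm; (rotated 35° about Z; rotation is an isometry so areas/perimeters/island counts are preserved). So its perimeter = 68.92 mm. Layer 9 is larger (68.92 vs 52.00 mm).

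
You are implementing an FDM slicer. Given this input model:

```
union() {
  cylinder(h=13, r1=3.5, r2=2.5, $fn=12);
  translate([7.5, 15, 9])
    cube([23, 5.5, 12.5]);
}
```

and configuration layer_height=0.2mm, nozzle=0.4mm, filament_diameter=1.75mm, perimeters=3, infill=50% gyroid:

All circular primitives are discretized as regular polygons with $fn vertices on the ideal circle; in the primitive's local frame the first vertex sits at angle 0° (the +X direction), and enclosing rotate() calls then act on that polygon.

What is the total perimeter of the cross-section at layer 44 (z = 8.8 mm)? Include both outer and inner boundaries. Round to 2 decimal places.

At z = 8.8 mm: the cone: at t=0.677 of its height the radius interpolates to r₁+(r₂−r₁)t = 2.823, giving a regular 12-gon of that circumradius (perimeter = 2·12·2.823·sin(180°/12) = 17.54 mm); the cube at (7.5, 15) is absent (z outside [9, 21.5]); Combining (union): only the cone is present, so the union is just that shape — boundary = 17.54 mm. Overall, the cross-section is a single solid region. Total boundary length (outer) = 17.54 mm.

17.54 mm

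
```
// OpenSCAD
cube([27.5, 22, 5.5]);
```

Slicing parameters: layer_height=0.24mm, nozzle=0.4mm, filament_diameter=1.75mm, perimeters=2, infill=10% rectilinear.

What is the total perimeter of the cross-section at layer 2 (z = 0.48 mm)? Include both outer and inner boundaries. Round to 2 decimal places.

99.00 mm

At z = 0.48 mm: the cube is present — its section is the full 27.5×22 rectangle (perimeter 99.00 mm). Overall, the cross-section is a single solid region. Total boundary length (outer) = 99.00 mm.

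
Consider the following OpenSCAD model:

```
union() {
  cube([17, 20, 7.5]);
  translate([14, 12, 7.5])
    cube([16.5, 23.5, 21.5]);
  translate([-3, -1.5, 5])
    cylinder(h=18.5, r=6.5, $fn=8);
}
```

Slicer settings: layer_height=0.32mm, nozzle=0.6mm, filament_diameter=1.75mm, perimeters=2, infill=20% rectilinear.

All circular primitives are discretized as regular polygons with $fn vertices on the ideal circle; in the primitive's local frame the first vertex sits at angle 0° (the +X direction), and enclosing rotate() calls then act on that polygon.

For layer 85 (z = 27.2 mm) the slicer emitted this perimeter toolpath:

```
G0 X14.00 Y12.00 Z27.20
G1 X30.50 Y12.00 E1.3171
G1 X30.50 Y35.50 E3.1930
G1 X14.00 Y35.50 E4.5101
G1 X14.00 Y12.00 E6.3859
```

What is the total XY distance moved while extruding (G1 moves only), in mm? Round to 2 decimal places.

Sum the Euclidean lengths of each G1 segment: total = 80.00 mm.

80.00 mm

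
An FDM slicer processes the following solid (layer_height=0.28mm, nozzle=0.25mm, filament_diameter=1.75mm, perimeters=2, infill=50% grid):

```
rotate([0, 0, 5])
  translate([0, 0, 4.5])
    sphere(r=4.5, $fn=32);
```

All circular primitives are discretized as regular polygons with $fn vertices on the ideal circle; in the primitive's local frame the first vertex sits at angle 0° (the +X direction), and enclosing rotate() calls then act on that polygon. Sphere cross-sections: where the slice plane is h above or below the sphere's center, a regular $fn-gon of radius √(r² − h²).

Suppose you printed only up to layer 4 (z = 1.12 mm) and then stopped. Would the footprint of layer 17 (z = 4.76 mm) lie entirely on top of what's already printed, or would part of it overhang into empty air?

Compare the two slices. At z = 1.12: the r=4.5 sphere slices to a regular 32-gon of circumradius 2.971 (√(r²−h²) with h=3.38 from center) (area = (32/2)·2.971²·sin(360°/32) = 27.55 mm²); (whole slice rotated 5° about Z — lengths, areas and connectivity unchanged). At z = 4.76: the sphere: section is a regular 32-gon, circumradius = √(r²−h²) = √(4.5²−0.26²) = 4.492 (area = (32/2)·4.492²·sin(360°/32) = 63.00 mm²); (whole slice rotated 5° about Z — lengths, areas and connectivity unchanged). Checking containment: at z = 4.76 the cross-section extends beyond the z = 1.12 cross-section by about 35.45 mm².

part overhangs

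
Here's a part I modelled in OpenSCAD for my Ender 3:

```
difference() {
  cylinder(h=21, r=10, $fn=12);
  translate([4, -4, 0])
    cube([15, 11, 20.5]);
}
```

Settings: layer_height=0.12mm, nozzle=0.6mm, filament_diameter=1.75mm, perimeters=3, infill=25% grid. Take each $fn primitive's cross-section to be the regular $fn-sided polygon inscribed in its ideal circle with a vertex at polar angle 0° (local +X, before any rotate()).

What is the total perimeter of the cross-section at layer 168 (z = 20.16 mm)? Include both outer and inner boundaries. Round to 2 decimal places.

68.56 mm

At z = 20.16 mm: the r=10 cylinder contributes a regular 12-gon of circumradius 10 (perimeter = 2·12·10.000·sin(180°/12) = 62.12 mm); the 15×11 cube at (4, -4) contributes its full rectangle (perimeter 52.00 mm); Subtracting the remaining from the first: starting from the r=10 cylinder, the 15×11 cube at (4, -4) partially overlaps it — only the 55.83 mm² overlap (of its 165.00 mm²) is removed, clipping the outline — boundary = 68.56 mm. Overall, the cross-section is a single solid region. Total boundary length (outer) = 68.56 mm.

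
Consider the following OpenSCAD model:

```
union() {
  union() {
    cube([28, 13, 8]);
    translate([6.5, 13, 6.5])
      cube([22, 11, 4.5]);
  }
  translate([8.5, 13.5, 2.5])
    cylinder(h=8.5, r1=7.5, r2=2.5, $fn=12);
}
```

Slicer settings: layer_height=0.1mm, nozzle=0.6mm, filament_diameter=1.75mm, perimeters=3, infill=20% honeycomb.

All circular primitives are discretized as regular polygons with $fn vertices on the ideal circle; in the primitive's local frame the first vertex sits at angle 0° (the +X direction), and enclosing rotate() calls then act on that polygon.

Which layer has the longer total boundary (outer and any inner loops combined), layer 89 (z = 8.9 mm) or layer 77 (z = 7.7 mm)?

Layer 89 (z = 8.9): the cube is not intersected at this z (z outside [0, 8]); the cube at (6.5, 13) is present — its section is the full 22×11 rectangle (perimeter 66.00 mm); Combining (union): only the 22×11 cube at (6.5, 13) is present, so the union is just that shape — boundary = 66.00 mm; the cone at (8.5, 13.5) (r1=7.5→r2=2.5) has section circumradius 3.735 here — a regular 12-gon (perimeter = 2·12·3.735·sin(180°/12) = 23.20 mm); Merging all regions: the regions partially overlap (shared area 20.23 mm²), so the edge portions inside another operand are dropped and the merged outline is re-measured after clipping — boundary = 71.56 mm. So its perimeter = 71.56 mm. Layer 77 (z = 7.7): the 28×13 cube contributes its full rectangle (perimeter 82.00 mm); the cube at (6.5, 13) is present — its section is the full 22×11 rectangle (perimeter 66.00 mm); Taking the union: the 2 present regions share edge segments without overlapping in area, so areas simply add but the touching pieces fuse into one outline (the shared edge portions become interior and drop out of the boundary) — boundary = 105.00 mm; the cone at (8.5, 13.5) (r1=7.5→r2=2.5) has section circumradius 4.441 here — a regular 12-gon (perimeter = 2·12·4.441·sin(180°/12) = 27.59 mm); Taking the union: the regions partially overlap (shared area 51.54 mm²), so the edge portions inside another operand are dropped and the merged outline is re-measured after clipping — boundary = 103.63 mm. So its perimeter = 103.63 mm. Layer 77 is larger (103.63 vs 71.56 mm).

layer 77 (z = 7.7 mm)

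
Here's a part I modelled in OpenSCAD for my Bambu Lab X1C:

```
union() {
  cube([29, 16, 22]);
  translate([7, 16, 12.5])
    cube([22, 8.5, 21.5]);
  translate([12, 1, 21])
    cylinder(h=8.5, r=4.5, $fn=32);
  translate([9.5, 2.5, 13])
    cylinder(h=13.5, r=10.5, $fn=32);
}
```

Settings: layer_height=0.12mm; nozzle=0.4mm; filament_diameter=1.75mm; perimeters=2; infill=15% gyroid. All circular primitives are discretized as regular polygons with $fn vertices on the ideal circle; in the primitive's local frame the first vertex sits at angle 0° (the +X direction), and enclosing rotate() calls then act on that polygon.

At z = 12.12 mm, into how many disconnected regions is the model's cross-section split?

At z = 12.12 mm: the cube is present — its section is the full 29×16 rectangle; the cube at (7, 16) is absent (z outside [12.5, 34]); the cylinder at (12, 1) does not reach this height (z outside [21, 29.5]); the cylinder at (9.5, 2.5) is absent (z outside [13, 26.5]); Taking the union: only the 29×16 cube is present, so the union is just that shape — 1 connected region. The result has 1 disconnected region.

1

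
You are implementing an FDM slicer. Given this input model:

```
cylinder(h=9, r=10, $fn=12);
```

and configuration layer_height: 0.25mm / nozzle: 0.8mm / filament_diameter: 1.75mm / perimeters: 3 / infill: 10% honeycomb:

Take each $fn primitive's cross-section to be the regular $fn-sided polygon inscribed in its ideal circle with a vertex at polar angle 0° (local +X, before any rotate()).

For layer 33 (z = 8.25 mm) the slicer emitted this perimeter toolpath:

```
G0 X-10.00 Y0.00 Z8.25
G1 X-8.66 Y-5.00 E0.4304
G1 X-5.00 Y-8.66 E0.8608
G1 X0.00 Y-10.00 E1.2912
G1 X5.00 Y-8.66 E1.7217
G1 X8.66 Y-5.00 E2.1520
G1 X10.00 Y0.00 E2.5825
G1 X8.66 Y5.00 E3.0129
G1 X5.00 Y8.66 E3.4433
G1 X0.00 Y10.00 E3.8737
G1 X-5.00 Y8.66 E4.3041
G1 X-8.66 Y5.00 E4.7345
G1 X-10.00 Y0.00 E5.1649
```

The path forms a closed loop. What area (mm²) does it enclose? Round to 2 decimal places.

Apply the shoelace formula to the sequence of (X, Y) vertices; enclosed area = 299.99 mm².

299.99 mm²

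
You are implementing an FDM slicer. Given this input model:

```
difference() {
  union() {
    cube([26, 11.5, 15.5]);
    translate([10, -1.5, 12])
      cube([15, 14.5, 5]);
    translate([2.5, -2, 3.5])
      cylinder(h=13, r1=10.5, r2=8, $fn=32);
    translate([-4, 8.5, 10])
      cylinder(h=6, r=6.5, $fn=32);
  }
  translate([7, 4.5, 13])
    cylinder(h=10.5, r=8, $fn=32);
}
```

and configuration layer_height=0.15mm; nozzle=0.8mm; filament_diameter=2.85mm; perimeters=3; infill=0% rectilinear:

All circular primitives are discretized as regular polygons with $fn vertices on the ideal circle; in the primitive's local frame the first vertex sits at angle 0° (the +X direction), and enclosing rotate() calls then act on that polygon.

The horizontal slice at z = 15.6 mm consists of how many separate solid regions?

At z = 15.6 mm: the cube does not reach this height (z outside [0, 15.5]); the 15×14.5 cube at (10, -1.5) contributes its full rectangle; the cone at (2.5, -2) contributes a regular 32-gon of circumradius 8.173 (interpolated between r1=10.5 and r2=8 at t=0.931); the r=6.5 cylinder at (-4, 8.5) gives a regular 32-gon of circumradius 6.5 (constant along its height); Taking the union: the regions partially overlap (shared area 13.06 mm²), so overlapping operands fuse into one piece — 1 connected region; the r=8 cylinder at (7, 4.5) gives a regular 32-gon of circumradius 8 (constant along its height); Taking the first minus the rest: starting from the result so far, the r=8 cylinder at (7, 4.5) partially overlaps it — only the 142.78 mm² overlap (of its 199.77 mm²) is removed, clipping the outline — 2 connected regions. The result has 2 disconnected regions.

2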